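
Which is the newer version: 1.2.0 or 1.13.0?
1.13.0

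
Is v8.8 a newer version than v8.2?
Yes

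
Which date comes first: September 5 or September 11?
September 5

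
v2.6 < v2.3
False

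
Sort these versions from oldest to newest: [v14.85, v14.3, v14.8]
[v14.3, v14.8, v14.85]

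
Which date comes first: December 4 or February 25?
February 25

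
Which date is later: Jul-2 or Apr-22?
Jul-2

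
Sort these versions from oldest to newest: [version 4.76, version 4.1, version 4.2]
[version 4.1, version 4.2, version 4.76]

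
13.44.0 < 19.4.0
True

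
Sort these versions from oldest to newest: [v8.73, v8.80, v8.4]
[v8.4, v8.73, v8.80]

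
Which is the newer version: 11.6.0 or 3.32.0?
11.6.0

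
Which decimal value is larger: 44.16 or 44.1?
44.16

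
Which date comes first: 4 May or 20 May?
4 May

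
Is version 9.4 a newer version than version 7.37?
Yes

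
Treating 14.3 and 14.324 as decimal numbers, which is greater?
14.324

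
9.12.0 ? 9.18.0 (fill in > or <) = <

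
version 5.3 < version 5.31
True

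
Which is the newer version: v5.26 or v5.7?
v5.26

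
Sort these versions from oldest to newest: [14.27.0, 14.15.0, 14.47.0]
[14.15.0, 14.27.0, 14.47.0]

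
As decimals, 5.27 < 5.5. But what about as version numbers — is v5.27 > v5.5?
True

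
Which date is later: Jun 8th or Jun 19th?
Jun 19th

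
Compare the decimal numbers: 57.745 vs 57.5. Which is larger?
57.745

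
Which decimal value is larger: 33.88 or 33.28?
33.88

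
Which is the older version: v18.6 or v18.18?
v18.6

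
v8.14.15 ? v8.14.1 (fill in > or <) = >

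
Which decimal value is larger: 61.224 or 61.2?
61.224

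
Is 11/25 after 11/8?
Yes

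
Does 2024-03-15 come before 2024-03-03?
No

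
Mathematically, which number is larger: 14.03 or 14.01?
14.03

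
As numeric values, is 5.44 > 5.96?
False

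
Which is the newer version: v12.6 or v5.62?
v12.6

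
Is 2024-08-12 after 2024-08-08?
Yes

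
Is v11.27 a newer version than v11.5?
Yes. Version numbers are compared segment by segment as integers, not as decimals: minor version 27 > 5, so v11.27 > v11.5 (even though the decimal 11.27 < 11.5).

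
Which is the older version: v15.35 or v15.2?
v15.2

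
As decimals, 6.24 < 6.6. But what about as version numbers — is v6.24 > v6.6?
True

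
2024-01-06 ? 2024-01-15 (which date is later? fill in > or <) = <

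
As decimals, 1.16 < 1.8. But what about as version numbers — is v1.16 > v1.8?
True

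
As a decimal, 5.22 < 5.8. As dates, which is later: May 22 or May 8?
May 22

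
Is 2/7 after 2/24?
No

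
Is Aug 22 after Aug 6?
Yes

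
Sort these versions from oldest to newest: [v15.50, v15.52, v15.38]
[v15.38, v15.50, v15.52]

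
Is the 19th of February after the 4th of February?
Yes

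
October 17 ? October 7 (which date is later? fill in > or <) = >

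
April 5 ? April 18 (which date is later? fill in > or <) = <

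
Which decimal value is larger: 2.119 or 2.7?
2.7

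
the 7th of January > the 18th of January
False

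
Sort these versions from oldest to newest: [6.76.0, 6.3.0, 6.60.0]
[6.3.0, 6.60.0, 6.76.0]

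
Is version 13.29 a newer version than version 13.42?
No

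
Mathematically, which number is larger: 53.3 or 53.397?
53.397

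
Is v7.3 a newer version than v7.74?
No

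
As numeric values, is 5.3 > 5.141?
True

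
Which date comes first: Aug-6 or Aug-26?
Aug-6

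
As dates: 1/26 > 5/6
False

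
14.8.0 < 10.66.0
False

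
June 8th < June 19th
True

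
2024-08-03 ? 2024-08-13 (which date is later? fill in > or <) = <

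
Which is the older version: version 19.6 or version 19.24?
version 19.6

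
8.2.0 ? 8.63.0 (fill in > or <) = <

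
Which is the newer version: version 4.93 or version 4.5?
version 4.93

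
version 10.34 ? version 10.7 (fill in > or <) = >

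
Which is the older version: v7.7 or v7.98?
v7.7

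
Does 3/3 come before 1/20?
No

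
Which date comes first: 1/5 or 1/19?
1/5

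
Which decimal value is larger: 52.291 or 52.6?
52.6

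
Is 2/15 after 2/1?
Yes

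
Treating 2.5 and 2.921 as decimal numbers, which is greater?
2.921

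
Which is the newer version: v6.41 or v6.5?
v6.41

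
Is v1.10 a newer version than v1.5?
Yes. Version numbers are compared segment by segment as integers, not as decimals: minor version 10 > 5, so v1.10 > v1.5 (even though the decimal 1.10 < 1.5).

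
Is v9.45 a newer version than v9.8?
Yes. Version numbers are compared segment by segment as integers, not as decimals: minor version 45 > 8, so v9.45 > v9.8 (even though the decimal 9.45 < 9.8).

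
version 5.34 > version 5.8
True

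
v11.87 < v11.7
False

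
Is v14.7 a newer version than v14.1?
Yes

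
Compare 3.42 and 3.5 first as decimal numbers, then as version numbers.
As decimals: 3.42 < 3.5. As versions: v3.42 > v3.5 (minor version 42 > 5).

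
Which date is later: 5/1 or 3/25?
5/1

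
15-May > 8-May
True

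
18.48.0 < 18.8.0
False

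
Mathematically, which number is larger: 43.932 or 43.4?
43.932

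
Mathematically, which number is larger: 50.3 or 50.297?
50.3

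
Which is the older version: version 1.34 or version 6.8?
version 1.34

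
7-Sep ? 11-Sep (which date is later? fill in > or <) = <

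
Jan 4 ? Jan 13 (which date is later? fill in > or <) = <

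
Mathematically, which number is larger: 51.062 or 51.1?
51.1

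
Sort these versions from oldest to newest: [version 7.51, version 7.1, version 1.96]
[version 1.96, version 7.1, version 7.51]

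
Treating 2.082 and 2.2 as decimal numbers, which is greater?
2.2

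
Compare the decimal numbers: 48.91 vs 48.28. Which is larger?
48.91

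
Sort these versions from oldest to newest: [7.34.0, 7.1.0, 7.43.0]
[7.1.0, 7.34.0, 7.43.0]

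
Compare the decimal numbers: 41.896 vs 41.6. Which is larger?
41.896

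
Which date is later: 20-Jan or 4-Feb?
4-Feb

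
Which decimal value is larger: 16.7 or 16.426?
16.7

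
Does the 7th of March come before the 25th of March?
Yes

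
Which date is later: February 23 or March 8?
March 8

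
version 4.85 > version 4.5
True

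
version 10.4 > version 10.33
False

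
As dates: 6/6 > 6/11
False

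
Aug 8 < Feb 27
False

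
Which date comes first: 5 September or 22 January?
22 January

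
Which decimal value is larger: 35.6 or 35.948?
35.948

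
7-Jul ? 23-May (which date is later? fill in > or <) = >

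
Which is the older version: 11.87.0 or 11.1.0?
11.1.0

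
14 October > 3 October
True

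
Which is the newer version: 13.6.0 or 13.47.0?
13.47.0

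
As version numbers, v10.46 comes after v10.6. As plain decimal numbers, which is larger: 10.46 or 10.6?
10.6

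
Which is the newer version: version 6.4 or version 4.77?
version 6.4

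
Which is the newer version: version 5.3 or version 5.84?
version 5.84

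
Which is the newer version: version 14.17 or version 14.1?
version 14.17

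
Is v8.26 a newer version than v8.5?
Yes. Version numbers are compared segment by segment as integers, not as decimals: minor version 26 > 5, so v8.26 > v8.5 (even though the decimal 8.26 < 8.5).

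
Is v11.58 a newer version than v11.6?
Yes. Version numbers are compared segment by segment as integers, not as decimals: minor version 58 > 6, so v11.58 > v11.6 (even though the decimal 11.58 < 11.6).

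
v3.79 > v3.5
True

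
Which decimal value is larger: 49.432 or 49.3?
49.432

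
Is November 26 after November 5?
Yes. Day 26 comes after day 5 in November — this is a date comparison, not a decimal one (the decimal 11.26 would be smaller than 11.5).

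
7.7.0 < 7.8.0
True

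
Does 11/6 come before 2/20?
No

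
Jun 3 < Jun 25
True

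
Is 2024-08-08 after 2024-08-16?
No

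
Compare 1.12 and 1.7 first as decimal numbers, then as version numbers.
As decimals: 1.12 < 1.7. As versions: v1.12 > v1.7 (minor version 12 > 7).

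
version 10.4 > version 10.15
False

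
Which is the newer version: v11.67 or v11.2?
v11.67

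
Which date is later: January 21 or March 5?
March 5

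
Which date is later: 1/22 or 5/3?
5/3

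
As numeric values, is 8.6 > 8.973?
False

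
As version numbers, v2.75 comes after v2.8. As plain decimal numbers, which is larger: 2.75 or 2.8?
2.8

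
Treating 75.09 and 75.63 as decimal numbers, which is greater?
75.63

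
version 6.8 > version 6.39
False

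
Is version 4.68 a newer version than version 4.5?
Yes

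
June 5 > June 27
False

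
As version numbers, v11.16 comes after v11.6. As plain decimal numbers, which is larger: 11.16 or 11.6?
11.6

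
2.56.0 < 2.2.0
False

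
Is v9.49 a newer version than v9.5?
Yes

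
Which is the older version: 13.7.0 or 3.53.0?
3.53.0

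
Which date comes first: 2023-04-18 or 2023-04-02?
2023-04-02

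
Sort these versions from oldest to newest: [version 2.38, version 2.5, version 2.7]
[version 2.5, version 2.7, version 2.38]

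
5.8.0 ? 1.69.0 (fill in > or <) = >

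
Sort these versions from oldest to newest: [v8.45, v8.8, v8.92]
[v8.8, v8.45, v8.92]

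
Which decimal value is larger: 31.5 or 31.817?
31.817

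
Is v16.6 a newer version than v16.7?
No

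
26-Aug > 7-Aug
True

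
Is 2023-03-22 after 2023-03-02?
Yes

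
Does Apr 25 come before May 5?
Yes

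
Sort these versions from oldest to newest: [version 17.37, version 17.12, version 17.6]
[version 17.6, version 17.12, version 17.37]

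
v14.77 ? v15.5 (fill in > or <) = <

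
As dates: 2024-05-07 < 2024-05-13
True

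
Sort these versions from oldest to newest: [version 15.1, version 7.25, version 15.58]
[version 7.25, version 15.1, version 15.58]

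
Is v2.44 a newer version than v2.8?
Yes. Version numbers are compared segment by segment as integers, not as decimals: minor version 44 > 8, so v2.44 > v2.8 (even though the decimal 2.44 < 2.8).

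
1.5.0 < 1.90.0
True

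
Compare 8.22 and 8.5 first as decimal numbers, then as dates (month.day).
As decimals: 8.22 < 8.5. As dates: 8/22 is later than 8/5 (day 22 > day 5).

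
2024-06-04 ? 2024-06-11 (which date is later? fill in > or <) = <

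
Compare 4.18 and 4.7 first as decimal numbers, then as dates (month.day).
As decimals: 4.18 < 4.7. As dates: 4/18 is later than 4/7 (day 18 > day 7).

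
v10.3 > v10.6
False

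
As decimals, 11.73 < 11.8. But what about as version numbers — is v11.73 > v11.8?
True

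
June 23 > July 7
False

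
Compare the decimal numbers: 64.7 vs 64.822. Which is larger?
64.822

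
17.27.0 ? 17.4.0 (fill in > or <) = >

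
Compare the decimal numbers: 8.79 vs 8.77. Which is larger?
8.79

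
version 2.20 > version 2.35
False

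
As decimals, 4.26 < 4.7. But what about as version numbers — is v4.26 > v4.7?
True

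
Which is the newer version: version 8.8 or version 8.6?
version 8.8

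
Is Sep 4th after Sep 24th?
No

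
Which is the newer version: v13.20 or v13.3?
v13.20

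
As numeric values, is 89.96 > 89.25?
True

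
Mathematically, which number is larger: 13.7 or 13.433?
13.7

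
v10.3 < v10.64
True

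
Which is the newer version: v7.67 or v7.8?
v7.67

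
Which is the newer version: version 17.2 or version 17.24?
version 17.24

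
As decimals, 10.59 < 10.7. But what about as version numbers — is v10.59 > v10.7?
True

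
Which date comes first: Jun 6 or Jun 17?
Jun 6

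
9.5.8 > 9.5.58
False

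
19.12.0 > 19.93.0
False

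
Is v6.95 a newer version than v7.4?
No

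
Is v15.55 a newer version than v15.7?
Yes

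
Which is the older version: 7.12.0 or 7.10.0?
7.10.0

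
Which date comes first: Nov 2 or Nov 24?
Nov 2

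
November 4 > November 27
False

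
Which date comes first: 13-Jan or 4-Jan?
4-Jan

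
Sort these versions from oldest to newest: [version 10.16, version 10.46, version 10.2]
[version 10.2, version 10.16, version 10.46]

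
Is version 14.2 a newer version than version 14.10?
No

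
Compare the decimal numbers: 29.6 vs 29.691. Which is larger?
29.691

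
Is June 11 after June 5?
Yes. Day 11 comes after day 5 in June — this is a date comparison, not a decimal one (the decimal 6.11 would be smaller than 6.5).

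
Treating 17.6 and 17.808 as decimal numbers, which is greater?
17.808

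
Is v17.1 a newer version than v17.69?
No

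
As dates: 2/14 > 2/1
True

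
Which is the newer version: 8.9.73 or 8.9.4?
8.9.73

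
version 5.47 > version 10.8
False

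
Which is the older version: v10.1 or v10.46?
v10.1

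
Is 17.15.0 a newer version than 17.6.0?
Yes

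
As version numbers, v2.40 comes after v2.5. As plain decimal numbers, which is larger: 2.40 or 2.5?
2.5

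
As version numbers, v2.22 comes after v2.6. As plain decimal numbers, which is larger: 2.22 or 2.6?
2.6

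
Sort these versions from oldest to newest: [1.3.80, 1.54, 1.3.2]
[1.3.2, 1.3.80, 1.54]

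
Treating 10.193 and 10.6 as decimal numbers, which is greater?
10.6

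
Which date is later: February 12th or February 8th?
February 12th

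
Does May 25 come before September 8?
Yes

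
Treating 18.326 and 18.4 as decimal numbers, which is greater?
18.4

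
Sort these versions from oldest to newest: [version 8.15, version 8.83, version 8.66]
[version 8.15, version 8.66, version 8.83]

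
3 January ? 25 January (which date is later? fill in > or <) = <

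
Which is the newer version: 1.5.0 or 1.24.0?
1.24.0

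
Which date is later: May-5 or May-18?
May-18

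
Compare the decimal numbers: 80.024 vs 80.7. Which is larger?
80.7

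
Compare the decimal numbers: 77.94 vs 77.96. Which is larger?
77.96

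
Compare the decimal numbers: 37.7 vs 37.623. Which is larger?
37.7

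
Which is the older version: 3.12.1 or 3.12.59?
3.12.1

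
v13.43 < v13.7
False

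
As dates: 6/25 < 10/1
True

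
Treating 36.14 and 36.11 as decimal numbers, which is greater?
36.14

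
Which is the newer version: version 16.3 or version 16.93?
version 16.93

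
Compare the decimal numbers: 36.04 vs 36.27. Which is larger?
36.27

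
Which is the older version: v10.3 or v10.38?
v10.3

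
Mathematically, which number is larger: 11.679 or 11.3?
11.679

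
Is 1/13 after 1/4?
Yes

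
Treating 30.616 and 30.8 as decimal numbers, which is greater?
30.8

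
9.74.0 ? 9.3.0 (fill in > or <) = >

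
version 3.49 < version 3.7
False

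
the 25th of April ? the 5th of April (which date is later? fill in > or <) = >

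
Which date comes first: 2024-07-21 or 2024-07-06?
2024-07-06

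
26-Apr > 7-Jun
False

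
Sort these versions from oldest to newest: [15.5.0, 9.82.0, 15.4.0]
[9.82.0, 15.4.0, 15.5.0]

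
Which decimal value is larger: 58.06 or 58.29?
58.29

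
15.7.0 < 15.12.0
True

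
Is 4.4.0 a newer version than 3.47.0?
Yes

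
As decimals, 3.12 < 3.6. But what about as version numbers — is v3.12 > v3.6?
True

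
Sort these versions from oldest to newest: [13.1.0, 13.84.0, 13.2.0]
[13.1.0, 13.2.0, 13.84.0]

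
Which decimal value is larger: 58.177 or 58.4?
58.4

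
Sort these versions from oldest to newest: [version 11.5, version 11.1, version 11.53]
[version 11.1, version 11.5, version 11.53]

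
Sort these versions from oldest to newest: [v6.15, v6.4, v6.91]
[v6.4, v6.15, v6.91]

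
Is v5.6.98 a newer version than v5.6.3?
Yes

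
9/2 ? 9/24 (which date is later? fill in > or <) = <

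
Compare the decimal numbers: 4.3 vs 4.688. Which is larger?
4.688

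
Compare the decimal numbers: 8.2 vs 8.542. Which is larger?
8.542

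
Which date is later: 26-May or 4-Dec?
4-Dec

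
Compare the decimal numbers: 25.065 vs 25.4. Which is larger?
25.4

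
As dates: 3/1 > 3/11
False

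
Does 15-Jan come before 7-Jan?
No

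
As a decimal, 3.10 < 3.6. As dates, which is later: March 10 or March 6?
March 10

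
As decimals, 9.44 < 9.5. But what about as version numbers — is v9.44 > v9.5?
True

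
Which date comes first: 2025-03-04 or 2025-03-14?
2025-03-04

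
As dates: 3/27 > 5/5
False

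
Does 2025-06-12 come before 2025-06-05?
No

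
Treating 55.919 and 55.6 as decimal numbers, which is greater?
55.919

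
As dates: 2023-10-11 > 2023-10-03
True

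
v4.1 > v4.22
False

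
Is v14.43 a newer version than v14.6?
Yes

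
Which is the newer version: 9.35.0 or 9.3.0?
9.35.0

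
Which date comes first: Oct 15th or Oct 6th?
Oct 6th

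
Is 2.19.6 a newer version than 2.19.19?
No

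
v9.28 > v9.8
True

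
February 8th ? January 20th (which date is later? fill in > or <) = >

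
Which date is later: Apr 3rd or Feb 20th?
Apr 3rd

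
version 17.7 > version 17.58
False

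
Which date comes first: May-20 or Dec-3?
May-20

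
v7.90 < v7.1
False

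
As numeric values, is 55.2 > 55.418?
False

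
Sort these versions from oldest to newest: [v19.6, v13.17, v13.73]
[v13.17, v13.73, v19.6]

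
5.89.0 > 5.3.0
True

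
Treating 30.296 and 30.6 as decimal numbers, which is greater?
30.6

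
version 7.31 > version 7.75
False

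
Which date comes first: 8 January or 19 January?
8 January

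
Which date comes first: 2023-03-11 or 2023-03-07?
2023-03-07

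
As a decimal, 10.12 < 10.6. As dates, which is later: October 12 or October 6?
October 12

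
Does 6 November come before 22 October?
No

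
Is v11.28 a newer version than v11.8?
Yes. Version numbers are compared segment by segment as integers, not as decimals: minor version 28 > 8, so v11.28 > v11.8 (even though the decimal 11.28 < 11.8).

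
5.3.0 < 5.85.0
True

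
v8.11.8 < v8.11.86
True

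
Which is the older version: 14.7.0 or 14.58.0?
14.7.0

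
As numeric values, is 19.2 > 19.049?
True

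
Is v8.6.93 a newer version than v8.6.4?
Yes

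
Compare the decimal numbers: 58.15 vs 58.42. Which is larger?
58.42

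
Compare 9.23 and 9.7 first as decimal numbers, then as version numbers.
As decimals: 9.23 < 9.7. As versions: v9.23 > v9.7 (minor version 23 > 7).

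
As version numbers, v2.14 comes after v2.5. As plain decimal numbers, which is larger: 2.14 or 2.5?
2.5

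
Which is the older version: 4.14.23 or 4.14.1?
4.14.1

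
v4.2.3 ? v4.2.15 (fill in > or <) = <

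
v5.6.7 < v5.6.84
True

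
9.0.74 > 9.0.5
True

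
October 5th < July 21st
False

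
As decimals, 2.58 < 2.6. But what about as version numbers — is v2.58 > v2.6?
True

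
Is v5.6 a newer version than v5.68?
No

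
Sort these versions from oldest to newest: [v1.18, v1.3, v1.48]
[v1.3, v1.18, v1.48]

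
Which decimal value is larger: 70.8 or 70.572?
70.8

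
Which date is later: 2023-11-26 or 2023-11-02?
2023-11-26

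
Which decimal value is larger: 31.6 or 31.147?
31.6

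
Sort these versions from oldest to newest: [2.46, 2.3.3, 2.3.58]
[2.3.3, 2.3.58, 2.46]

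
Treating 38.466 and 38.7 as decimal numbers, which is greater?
38.7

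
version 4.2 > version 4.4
False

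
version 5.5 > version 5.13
False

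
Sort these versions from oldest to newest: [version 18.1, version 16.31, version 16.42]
[version 16.31, version 16.42, version 18.1]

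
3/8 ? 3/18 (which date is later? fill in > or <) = <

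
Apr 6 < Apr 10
True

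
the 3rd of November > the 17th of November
False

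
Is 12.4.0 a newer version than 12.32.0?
No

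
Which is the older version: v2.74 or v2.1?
v2.1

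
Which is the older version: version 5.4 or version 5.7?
version 5.4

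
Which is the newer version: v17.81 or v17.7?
v17.81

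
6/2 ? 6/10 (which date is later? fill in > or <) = <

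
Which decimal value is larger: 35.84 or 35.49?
35.84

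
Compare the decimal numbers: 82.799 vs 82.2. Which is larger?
82.799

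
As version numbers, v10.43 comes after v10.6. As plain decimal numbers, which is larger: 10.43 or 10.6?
10.6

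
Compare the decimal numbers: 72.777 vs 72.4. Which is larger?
72.777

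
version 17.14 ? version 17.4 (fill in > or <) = >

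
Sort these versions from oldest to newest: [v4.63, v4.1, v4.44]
[v4.1, v4.44, v4.63]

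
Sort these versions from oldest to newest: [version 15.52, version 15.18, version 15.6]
[version 15.6, version 15.18, version 15.52]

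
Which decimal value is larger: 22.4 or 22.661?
22.661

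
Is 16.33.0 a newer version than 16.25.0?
Yes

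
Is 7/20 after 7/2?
Yes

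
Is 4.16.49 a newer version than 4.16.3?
Yes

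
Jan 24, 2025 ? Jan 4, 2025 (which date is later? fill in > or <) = >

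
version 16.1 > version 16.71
False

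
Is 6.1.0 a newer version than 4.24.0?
Yes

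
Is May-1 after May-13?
No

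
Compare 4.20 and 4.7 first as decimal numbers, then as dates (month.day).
As decimals: 4.20 < 4.7. As dates: 4/20 is later than 4/7 (day 20 > day 7).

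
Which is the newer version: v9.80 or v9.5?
v9.80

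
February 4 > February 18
False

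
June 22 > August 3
False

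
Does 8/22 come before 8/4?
No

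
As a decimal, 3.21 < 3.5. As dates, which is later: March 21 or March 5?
March 21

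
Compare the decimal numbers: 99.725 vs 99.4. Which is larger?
99.725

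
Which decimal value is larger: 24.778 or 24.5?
24.778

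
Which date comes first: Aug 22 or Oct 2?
Aug 22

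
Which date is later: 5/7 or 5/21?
5/21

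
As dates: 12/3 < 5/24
False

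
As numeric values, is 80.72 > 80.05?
True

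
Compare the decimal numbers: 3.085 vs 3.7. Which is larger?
3.7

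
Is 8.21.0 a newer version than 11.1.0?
No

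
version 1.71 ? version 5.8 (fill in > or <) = <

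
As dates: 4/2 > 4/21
False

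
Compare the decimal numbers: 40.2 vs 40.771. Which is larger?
40.771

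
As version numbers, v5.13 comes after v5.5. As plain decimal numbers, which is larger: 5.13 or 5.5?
5.5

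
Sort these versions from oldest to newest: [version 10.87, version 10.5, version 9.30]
[version 9.30, version 10.5, version 10.87]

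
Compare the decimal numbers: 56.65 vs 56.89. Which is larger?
56.89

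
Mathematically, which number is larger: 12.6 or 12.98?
12.98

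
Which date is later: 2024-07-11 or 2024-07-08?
2024-07-11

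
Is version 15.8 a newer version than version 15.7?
Yes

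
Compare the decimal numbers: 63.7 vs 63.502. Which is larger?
63.7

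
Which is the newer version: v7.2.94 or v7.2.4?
v7.2.94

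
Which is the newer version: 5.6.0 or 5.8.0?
5.8.0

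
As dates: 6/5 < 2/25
False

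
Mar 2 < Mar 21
True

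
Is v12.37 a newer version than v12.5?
Yes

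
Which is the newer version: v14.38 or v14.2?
v14.38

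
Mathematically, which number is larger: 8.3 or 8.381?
8.381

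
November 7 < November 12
True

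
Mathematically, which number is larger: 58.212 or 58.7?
58.7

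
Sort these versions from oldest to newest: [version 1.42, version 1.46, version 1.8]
[version 1.8, version 1.42, version 1.46]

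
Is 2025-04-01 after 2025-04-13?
No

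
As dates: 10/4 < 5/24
False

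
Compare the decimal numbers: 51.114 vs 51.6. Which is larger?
51.6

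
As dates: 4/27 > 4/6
True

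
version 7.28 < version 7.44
True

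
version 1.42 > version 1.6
True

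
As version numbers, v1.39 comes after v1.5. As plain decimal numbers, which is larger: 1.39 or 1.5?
1.5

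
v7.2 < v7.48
True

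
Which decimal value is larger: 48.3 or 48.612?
48.612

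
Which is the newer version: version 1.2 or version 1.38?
version 1.38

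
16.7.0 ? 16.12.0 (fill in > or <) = <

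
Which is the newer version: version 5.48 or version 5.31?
version 5.48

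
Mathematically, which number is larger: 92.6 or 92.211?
92.6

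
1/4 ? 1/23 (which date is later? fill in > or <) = <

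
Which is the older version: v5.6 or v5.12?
v5.6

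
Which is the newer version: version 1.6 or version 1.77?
version 1.77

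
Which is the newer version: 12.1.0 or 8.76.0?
12.1.0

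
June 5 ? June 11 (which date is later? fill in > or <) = <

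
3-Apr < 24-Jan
False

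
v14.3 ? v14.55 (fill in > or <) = <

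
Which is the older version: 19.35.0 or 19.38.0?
19.35.0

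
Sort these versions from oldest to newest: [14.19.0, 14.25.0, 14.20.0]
[14.19.0, 14.20.0, 14.25.0]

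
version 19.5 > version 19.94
False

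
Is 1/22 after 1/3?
Yes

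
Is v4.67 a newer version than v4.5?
Yes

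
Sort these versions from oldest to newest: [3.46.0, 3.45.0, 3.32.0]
[3.32.0, 3.45.0, 3.46.0]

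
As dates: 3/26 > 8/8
False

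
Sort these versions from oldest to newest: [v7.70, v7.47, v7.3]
[v7.3, v7.47, v7.70]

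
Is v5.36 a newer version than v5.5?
Yes. Version numbers are compared segment by segment as integers, not as decimals: minor version 36 > 5, so v5.36 > v5.5 (even though the decimal 5.36 < 5.5).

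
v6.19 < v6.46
True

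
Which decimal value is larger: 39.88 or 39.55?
39.88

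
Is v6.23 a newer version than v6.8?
Yes. Version numbers are compared segment by segment as integers, not as decimals: minor version 23 > 8, so v6.23 > v6.8 (even though the decimal 6.23 < 6.8).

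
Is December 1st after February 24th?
Yes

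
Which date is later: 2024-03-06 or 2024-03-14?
2024-03-14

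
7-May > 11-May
False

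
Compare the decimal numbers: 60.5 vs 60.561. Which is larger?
60.561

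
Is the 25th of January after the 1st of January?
Yes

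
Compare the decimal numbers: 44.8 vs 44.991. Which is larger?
44.991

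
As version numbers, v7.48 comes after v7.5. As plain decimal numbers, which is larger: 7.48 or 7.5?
7.5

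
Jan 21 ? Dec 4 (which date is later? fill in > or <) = <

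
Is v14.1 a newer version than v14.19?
No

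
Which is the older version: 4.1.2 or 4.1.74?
4.1.2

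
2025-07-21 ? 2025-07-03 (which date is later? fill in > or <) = >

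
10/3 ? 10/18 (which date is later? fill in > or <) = <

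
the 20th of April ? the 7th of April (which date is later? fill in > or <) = >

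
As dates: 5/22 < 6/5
True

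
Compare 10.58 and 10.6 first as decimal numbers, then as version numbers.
As decimals: 10.58 < 10.6. As versions: v10.58 > v10.6 (minor version 58 > 6).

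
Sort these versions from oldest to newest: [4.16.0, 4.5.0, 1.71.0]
[1.71.0, 4.5.0, 4.16.0]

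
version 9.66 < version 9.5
False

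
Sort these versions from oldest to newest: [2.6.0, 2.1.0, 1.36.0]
[1.36.0, 2.1.0, 2.6.0]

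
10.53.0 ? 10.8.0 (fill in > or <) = >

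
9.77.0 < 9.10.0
False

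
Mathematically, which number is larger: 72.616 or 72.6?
72.616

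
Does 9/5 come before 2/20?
No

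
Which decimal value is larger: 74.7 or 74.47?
74.7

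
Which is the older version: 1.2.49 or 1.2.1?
1.2.1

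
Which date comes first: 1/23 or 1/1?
1/1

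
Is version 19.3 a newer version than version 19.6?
No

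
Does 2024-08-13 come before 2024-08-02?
No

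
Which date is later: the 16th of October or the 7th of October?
the 16th of October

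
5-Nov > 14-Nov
False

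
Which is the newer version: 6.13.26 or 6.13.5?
6.13.26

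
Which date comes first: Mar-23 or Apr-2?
Mar-23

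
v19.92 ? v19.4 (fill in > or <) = >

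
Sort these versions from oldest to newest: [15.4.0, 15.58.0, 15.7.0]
[15.4.0, 15.7.0, 15.58.0]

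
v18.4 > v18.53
False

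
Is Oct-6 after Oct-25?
No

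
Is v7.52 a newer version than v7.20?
Yes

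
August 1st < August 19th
True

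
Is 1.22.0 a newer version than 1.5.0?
Yes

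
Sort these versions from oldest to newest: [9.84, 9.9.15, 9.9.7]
[9.9.7, 9.9.15, 9.84]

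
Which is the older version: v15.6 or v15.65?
v15.6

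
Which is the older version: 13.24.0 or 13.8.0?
13.8.0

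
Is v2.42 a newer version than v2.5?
Yes. Version numbers are compared segment by segment as integers, not as decimals: minor version 42 > 5, so v2.42 > v2.5 (even though the decimal 2.42 < 2.5).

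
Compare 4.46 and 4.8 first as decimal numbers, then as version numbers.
As decimals: 4.46 < 4.8. As versions: v4.46 > v4.8 (minor version 46 > 8).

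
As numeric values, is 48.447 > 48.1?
True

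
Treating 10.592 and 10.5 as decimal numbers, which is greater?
10.592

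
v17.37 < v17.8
False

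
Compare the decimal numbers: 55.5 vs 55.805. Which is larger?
55.805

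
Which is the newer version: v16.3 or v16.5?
v16.5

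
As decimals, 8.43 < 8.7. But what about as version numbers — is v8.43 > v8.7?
True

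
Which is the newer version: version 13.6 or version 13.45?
version 13.45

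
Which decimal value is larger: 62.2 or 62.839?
62.839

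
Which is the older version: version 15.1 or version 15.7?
version 15.1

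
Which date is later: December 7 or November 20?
December 7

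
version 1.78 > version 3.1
False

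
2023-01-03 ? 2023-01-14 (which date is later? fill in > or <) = <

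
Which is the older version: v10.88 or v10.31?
v10.31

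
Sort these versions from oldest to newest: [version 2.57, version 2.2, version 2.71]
[version 2.2, version 2.57, version 2.71]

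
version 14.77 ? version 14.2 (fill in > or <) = >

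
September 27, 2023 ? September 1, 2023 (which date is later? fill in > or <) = >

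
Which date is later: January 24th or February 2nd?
February 2nd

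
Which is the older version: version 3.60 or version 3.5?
version 3.5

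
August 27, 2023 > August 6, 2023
True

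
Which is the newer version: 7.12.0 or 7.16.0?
7.16.0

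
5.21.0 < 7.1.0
True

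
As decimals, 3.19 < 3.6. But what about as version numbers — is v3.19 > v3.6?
True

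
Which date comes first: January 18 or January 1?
January 1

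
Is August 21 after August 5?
Yes. Day 21 comes after day 5 in August — this is a date comparison, not a decimal one (the decimal 8.21 would be smaller than 8.5).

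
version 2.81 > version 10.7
False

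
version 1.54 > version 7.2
False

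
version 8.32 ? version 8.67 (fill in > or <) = <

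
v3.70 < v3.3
False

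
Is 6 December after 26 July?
Yes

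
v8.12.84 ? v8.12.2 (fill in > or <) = >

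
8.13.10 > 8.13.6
True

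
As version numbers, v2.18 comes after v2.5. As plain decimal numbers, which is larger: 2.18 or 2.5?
2.5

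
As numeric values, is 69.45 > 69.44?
True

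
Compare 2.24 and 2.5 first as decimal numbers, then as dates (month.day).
As decimals: 2.24 < 2.5. As dates: 2/24 is later than 2/5 (day 24 > day 5).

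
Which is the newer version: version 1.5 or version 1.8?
version 1.8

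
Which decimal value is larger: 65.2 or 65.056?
65.2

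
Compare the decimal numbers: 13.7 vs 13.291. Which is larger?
13.7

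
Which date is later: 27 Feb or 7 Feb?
27 Feb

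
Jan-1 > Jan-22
False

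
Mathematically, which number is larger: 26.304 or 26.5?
26.5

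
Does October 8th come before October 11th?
Yes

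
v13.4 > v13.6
False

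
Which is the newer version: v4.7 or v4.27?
v4.27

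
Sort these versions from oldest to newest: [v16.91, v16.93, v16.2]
[v16.2, v16.91, v16.93]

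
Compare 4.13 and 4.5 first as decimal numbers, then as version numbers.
As decimals: 4.13 < 4.5. As versions: v4.13 > v4.5 (minor version 13 > 5).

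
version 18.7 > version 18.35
False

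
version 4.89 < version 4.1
False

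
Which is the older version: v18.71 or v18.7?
v18.7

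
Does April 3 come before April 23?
Yes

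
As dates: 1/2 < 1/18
True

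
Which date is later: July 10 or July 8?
July 10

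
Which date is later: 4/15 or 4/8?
4/15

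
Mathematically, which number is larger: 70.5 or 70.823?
70.823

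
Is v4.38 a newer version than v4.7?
Yes. Version numbers are compared segment by segment as integers, not as decimals: minor version 38 > 7, so v4.38 > v4.7 (even though the decimal 4.38 < 4.7).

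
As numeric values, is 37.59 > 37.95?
False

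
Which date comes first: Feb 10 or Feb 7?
Feb 7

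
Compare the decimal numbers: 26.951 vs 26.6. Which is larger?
26.951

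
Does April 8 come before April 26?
Yes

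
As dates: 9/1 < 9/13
True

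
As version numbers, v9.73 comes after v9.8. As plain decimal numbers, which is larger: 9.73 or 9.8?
9.8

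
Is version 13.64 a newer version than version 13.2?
Yes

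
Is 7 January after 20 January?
No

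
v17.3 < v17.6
True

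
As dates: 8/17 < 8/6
False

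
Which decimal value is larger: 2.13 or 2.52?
2.52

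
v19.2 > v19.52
False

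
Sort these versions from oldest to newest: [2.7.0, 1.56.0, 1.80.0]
[1.56.0, 1.80.0, 2.7.0]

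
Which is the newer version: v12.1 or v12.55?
v12.55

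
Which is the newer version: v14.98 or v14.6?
v14.98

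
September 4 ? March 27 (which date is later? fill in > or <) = >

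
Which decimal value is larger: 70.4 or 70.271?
70.4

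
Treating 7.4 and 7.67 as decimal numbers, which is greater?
7.67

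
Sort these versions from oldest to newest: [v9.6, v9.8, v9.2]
[v9.2, v9.6, v9.8]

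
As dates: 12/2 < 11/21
False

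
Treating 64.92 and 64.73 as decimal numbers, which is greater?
64.92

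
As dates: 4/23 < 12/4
True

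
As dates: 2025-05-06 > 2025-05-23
False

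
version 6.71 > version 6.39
True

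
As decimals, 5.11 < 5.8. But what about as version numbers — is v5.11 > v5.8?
True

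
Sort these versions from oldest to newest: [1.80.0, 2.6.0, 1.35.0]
[1.35.0, 1.80.0, 2.6.0]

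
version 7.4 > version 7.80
False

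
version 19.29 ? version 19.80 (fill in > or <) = <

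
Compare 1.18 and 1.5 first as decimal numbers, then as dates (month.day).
As decimals: 1.18 < 1.5. As dates: 1/18 is later than 1/5 (day 18 > day 5).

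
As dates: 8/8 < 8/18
True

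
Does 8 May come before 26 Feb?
No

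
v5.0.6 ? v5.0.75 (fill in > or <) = <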